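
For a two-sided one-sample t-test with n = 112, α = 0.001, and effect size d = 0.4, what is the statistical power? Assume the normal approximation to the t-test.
Power ≈ 0.83

Power calculation (one-sample t-test, normal approximation):
z_β = d · √n - z_{α/2}
z_β = 0.4 · √112 - 3.291
z_β = 0.4 · 10.583 - 3.291
z_β = 0.943

Power = Φ(z_β) = Φ(0.943) ≈ 0.827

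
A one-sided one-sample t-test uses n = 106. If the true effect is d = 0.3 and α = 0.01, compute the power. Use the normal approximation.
Power ≈ 0.78

Power calculation (one-sample t-test, normal approximation):
z_β = d · √n - z_α
z_β = 0.3 · √106 - 2.326
z_β = 0.3 · 10.296 - 2.326
z_β = 0.762

Power = Φ(z_β) = Φ(0.762) ≈ 0.777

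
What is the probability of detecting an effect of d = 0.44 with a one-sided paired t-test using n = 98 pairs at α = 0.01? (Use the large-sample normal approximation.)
Power ≈ 0.98

Power calculation (paired t-test, normal approximation):
z_β = d · √n - z_α
z_β = 0.44 · √98 - 2.326
z_β = 0.44 · 9.899 - 2.326
z_β = 2.029

Power = Φ(z_β) = Φ(2.029) ≈ 0.979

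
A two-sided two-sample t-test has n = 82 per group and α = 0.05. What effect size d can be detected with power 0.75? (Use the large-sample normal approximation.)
d ≈ 0.41

Minimum detectable effect (two-sample t-test, normal approximation):
d = (z_{α/2} + z_β) / √(n/2)
d = (1.960 + 0.674) / √(82/2)
d = 2.634 / 6.403
d ≈ 0.41

By Cohen's convention (0.2 small / 0.5 medium / 0.8 large): small effect.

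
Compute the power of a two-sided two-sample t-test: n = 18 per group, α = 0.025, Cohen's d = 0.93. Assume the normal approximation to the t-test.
Power ≈ 0.71

Power calculation (two-sample t-test, normal approximation):
z_β = d · √(n/2) - z_{α/2}
z_β = 0.93 · √(18/2) - 2.241
z_β = 0.93 · 3.000 - 2.241
z_β = 0.549

Power = Φ(z_β) = Φ(0.549) ≈ 0.708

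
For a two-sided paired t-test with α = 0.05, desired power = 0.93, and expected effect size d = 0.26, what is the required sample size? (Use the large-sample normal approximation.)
n = 175 pairs

Sample size formula (paired t-test, normal approximation):
n = ((z_{α/2} + z_β) / d)²

z_{α/2} = 1.960 (for α = 0.05, two-sided)
z_β = 1.476 (for power = 0.93)
d = 0.26

n = ((1.960 + 1.476) / 0.26)²
n = (13.215)²
n ≈ 174.64
Round up to the next whole number: n = 175 pairs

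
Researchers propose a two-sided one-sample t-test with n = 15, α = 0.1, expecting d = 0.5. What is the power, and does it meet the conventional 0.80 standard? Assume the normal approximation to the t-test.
Power ≈ 0.61; the study is underpowered (power < 0.80)

Power calculation (one-sample t-test, normal approximation):
z_β = d · √n - z_{α/2}
z_β = 0.5 · √15 - 1.645
z_β = 0.5 · 3.873 - 1.645
z_β = 0.292

Power = Φ(z_β) = Φ(0.292) ≈ 0.615

Effect size d = 0.5 is medium by Cohen's convention (0.2/0.5/0.8).

Threshold: power ≥ 0.80 is conventionally adequate.
Power ≈ 0.61 → the study is underpowered (power < 0.80).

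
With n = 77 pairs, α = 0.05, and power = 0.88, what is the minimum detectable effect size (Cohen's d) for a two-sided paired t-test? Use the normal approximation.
d ≈ 0.36

Minimum detectable effect (paired t-test, normal approximation):
d = (z_{α/2} + z_β) / √n
d = (1.960 + 1.175) / √77
d = 3.135 / 8.775
d ≈ 0.36

By Cohen's convention (0.2 small / 0.5 medium / 0.8 large): small effect.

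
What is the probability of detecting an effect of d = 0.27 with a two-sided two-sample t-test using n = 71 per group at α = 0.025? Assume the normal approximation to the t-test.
Power ≈ 0.26

Power calculation (two-sample t-test, normal approximation):
z_β = d · √(n/2) - z_{α/2}
z_β = 0.27 · √(71/2) - 2.241
z_β = 0.27 · 5.958 - 2.241
z_β = -0.633

Power = Φ(z_β) = Φ(-0.633) ≈ 0.263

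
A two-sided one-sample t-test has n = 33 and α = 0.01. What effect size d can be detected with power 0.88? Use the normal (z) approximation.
d ≈ 0.65

Minimum detectable effect (one-sample t-test, normal approximation):
d = (z_{α/2} + z_β) / √n
d = (2.576 + 1.175) / √33
d = 3.751 / 5.745
d ≈ 0.65

By Cohen's convention (0.2 small / 0.5 medium / 0.8 large): medium effect.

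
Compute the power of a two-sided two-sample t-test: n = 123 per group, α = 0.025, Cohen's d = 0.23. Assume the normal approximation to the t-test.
Power ≈ 0.33

Power calculation (two-sample t-test, normal approximation):
z_β = d · √(n/2) - z_{α/2}
z_β = 0.23 · √(123/2) - 2.241
z_β = 0.23 · 7.842 - 2.241
z_β = -0.438

Power = Φ(z_β) = Φ(-0.438) ≈ 0.331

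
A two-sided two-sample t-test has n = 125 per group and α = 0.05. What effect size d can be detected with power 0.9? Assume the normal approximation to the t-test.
d ≈ 0.41

Minimum detectable effect (two-sample t-test, normal approximation):
d = (z_{α/2} + z_β) / √(n/2)
d = (1.960 + 1.282) / √(125/2)
d = 3.242 / 7.906
d ≈ 0.41

By Cohen's convention (0.2 small / 0.5 medium / 0.8 large): small effect.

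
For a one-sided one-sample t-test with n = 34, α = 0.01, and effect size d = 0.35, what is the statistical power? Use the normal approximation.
Power ≈ 0.39

Power calculation (one-sample t-test, normal approximation):
z_β = d · √n - z_α
z_β = 0.35 · √34 - 2.326
z_β = 0.35 · 5.831 - 2.326
z_β = -0.286

Power = Φ(z_β) = Φ(-0.286) ≈ 0.388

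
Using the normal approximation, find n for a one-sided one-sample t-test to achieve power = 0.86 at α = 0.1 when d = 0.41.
n = 34

Sample size formula (one-sample t-test, normal approximation):
n = ((z_α + z_β) / d)²

z_α = 1.282 (for α = 0.1, one-sided)
z_β = 1.080 (for power = 0.86)
d = 0.41

n = ((1.282 + 1.080) / 0.41)²
n = (5.761)²
n ≈ 33.19
Round up to the next whole number: n = 34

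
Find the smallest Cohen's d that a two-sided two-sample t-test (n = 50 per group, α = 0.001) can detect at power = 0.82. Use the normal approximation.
d ≈ 0.84

Minimum detectable effect (two-sample t-test, normal approximation):
d = (z_{α/2} + z_β) / √(n/2)
d = (3.291 + 0.915) / √(50/2)
d = 4.206 / 5.000
d ≈ 0.84

By Cohen's convention (0.2 small / 0.5 medium / 0.8 large): large effect.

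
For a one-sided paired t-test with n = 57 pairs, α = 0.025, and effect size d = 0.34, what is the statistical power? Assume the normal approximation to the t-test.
Power ≈ 0.73

Power calculation (paired t-test, normal approximation):
z_β = d · √n - z_α
z_β = 0.34 · √57 - 1.960
z_β = 0.34 · 7.550 - 1.960
z_β = 0.607

Power = Φ(z_β) = Φ(0.607) ≈ 0.728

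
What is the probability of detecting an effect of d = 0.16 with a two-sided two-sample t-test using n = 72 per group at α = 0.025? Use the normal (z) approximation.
Power ≈ 0.10

Power calculation (two-sample t-test, normal approximation):
z_β = d · √(n/2) - z_{α/2}
z_β = 0.16 · √(72/2) - 2.241
z_β = 0.16 · 6.000 - 2.241
z_β = -1.281

Power = Φ(z_β) = Φ(-1.281) ≈ 0.100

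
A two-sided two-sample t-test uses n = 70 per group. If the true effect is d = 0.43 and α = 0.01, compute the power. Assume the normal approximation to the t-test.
Power ≈ 0.49

Power calculation (two-sample t-test, normal approximation):
z_β = d · √(n/2) - z_{α/2}
z_β = 0.43 · √(70/2) - 2.576
z_β = 0.43 · 5.916 - 2.576
z_β = -0.032

Power = Φ(z_β) = Φ(-0.032) ≈ 0.487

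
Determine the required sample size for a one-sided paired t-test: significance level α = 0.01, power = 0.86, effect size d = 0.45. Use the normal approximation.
n = 58 pairs

Sample size formula (paired t-test, normal approximation):
n = ((z_α + z_β) / d)²

z_α = 2.326 (for α = 0.01, one-sided)
z_β = 1.080 (for power = 0.86)
d = 0.45

n = ((2.326 + 1.080) / 0.45)²
n = (7.569)²
n ≈ 57.29
Round up to the next whole number: n = 58 pairs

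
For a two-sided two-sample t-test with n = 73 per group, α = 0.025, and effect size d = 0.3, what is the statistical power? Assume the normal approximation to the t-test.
Power ≈ 0.33

Power calculation (two-sample t-test, normal approximation):
z_β = d · √(n/2) - z_{α/2}
z_β = 0.3 · √(73/2) - 2.241
z_β = 0.3 · 6.042 - 2.241
z_β = -0.429

Power = Φ(z_β) = Φ(-0.429) ≈ 0.334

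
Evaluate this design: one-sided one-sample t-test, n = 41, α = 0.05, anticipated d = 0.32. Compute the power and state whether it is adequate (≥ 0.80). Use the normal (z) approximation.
Power ≈ 0.66; the study is underpowered (power < 0.80)

Power calculation (one-sample t-test, normal approximation):
z_β = d · √n - z_α
z_β = 0.32 · √41 - 1.645
z_β = 0.32 · 6.403 - 1.645
z_β = 0.404

Power = Φ(z_β) = Φ(0.404) ≈ 0.657

Effect size d = 0.32 is small by Cohen's convention (0.2/0.5/0.8).

Threshold: power ≥ 0.80 is conventionally adequate.
Power ≈ 0.66 → the study is underpowered (power < 0.80).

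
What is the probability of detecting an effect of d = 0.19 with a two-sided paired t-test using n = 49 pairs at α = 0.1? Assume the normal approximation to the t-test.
Power ≈ 0.38

Power calculation (paired t-test, normal approximation):
z_β = d · √n - z_{α/2}
z_β = 0.19 · √49 - 1.645
z_β = 0.19 · 7.000 - 1.645
z_β = -0.315

Power = Φ(z_β) = Φ(-0.315) ≈ 0.376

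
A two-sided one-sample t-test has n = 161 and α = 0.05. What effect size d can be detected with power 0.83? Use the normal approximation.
d ≈ 0.23

Minimum detectable effect (one-sample t-test, normal approximation):
d = (z_{α/2} + z_β) / √n
d = (1.960 + 0.954) / √161
d = 2.914 / 12.689
d ≈ 0.23

By Cohen's convention (0.2 small / 0.5 medium / 0.8 large): small effect.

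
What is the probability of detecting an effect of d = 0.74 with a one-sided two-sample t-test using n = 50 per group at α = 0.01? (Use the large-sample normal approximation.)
Power ≈ 0.92

Power calculation (two-sample t-test, normal approximation):
z_β = d · √(n/2) - z_α
z_β = 0.74 · √(50/2) - 2.326
z_β = 0.74 · 5.000 - 2.326
z_β = 1.374

Power = Φ(z_β) = Φ(1.374) ≈ 0.915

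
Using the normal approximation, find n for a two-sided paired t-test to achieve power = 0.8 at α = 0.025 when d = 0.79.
n = 16 pairs

Sample size formula (paired t-test, normal approximation):
n = ((z_{α/2} + z_β) / d)²

z_{α/2} = 2.241 (for α = 0.025, two-sided)
z_β = 0.842 (for power = 0.8)
d = 0.79

n = ((2.241 + 0.842) / 0.79)²
n = (3.903)²
n ≈ 15.23
Round up to the next whole number: n = 16 pairs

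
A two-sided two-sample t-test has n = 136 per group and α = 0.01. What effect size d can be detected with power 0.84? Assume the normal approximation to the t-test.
d ≈ 0.43

Minimum detectable effect (two-sample t-test, normal approximation):
d = (z_{α/2} + z_β) / √(n/2)
d = (2.576 + 0.994) / √(136/2)
d = 3.570 / 8.246
d ≈ 0.43

By Cohen's convention (0.2 small / 0.5 medium / 0.8 large): small effect.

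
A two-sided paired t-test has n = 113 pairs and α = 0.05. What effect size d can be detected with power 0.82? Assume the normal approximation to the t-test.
d ≈ 0.27

Minimum detectable effect (paired t-test, normal approximation):
d = (z_{α/2} + z_β) / √n
d = (1.960 + 0.915) / √113
d = 2.875 / 10.630
d ≈ 0.27

By Cohen's convention (0.2 small / 0.5 medium / 0.8 large): small effect.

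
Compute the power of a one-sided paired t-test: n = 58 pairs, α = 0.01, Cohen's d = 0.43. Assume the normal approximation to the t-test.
Power ≈ 0.83

Power calculation (paired t-test, normal approximation):
z_β = d · √n - z_α
z_β = 0.43 · √58 - 2.326
z_β = 0.43 · 7.616 - 2.326
z_β = 0.948

Power = Φ(z_β) = Φ(0.948) ≈ 0.829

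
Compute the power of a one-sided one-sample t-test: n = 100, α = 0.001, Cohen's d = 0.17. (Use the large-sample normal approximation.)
Power ≈ 0.08

Power calculation (one-sample t-test, normal approximation):
z_β = d · √n - z_α
z_β = 0.17 · √100 - 3.090
z_β = 0.17 · 10.000 - 3.090
z_β = -1.390

Power = Φ(z_β) = Φ(-1.390) ≈ 0.082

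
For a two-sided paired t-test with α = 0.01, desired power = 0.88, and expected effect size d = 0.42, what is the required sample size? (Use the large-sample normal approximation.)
n = 80 pairs

Sample size formula (paired t-test, normal approximation):
n = ((z_{α/2} + z_β) / d)²

z_{α/2} = 2.576 (for α = 0.01, two-sided)
z_β = 1.175 (for power = 0.88)
d = 0.42

n = ((2.576 + 1.175) / 0.42)²
n = (8.931)²
n ≈ 79.76
Round up to the next whole number: n = 80 pairs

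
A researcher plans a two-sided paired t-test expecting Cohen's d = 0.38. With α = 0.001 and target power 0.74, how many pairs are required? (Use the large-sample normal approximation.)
n = 108 pairs

Sample size formula (paired t-test, normal approximation):
n = ((z_{α/2} + z_β) / d)²

z_{α/2} = 3.291 (for α = 0.001, two-sided)
z_β = 0.643 (for power = 0.74)
d = 0.38

n = ((3.291 + 0.643) / 0.38)²
n = (10.353)²
n ≈ 107.18
Round up to the next whole number: n = 108 pairs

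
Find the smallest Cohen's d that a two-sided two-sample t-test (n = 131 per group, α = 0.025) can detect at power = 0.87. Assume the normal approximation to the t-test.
d ≈ 0.42

Minimum detectable effect (two-sample t-test, normal approximation):
d = (z_{α/2} + z_β) / √(n/2)
d = (2.241 + 1.126) / √(131/2)
d = 3.368 / 8.093
d ≈ 0.42

By Cohen's convention (0.2 small / 0.5 medium / 0.8 large): small effect.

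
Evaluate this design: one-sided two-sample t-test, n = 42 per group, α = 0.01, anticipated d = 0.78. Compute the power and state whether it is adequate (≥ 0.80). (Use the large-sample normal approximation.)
Power ≈ 0.89; the study is adequately powered (power ≥ 0.80)

Power calculation (two-sample t-test, normal approximation):
z_β = d · √(n/2) - z_α
z_β = 0.78 · √(42/2) - 2.326
z_β = 0.78 · 4.583 - 2.326
z_β = 1.248

Power = Φ(z_β) = Φ(1.248) ≈ 0.894

Effect size d = 0.78 is medium by Cohen's convention (0.2/0.5/0.8).

Threshold: power ≥ 0.80 is conventionally adequate.
Power ≈ 0.89 → the study is adequately powered (power ≥ 0.80).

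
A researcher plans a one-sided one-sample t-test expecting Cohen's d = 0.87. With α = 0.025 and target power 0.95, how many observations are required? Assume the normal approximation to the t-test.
n = 18

Sample size formula (one-sample t-test, normal approximation):
n = ((z_α + z_β) / d)²

z_α = 1.960 (for α = 0.025, one-sided)
z_β = 1.645 (for power = 0.95)
d = 0.87

n = ((1.960 + 1.645) / 0.87)²
n = (4.144)²
n ≈ 17.17
Round up to the next whole number: n = 18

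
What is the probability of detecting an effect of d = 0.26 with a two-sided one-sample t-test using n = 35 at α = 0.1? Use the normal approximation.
Power ≈ 0.46

Power calculation (one-sample t-test, normal approximation):
z_β = d · √n - z_{α/2}
z_β = 0.26 · √35 - 1.645
z_β = 0.26 · 5.916 - 1.645
z_β = -0.107

Power = Φ(z_β) = Φ(-0.107) ≈ 0.458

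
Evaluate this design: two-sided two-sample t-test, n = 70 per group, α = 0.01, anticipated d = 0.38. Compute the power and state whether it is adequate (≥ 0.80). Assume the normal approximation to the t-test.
Power ≈ 0.37; the study is underpowered (power < 0.80)

Power calculation (two-sample t-test, normal approximation):
z_β = d · √(n/2) - z_{α/2}
z_β = 0.38 · √(70/2) - 2.576
z_β = 0.38 · 5.916 - 2.576
z_β = -0.328

Power = Φ(z_β) = Φ(-0.328) ≈ 0.372

Effect size d = 0.38 is small by Cohen's convention (0.2/0.5/0.8).

Threshold: power ≥ 0.80 is conventionally adequate.
Power ≈ 0.37 → the study is underpowered (power < 0.80).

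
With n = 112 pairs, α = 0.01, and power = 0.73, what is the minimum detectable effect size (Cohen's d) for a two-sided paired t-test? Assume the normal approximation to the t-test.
d ≈ 0.30

Minimum detectable effect (paired t-test, normal approximation):
d = (z_{α/2} + z_β) / √n
d = (2.576 + 0.613) / √112
d = 3.189 / 10.583
d ≈ 0.30

By Cohen's convention (0.2 small / 0.5 medium / 0.8 large): small effect.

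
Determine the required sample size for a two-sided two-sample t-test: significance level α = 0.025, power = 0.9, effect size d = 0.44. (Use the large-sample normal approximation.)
n = 129 per group

Sample size formula (two-sample t-test, normal approximation):
n = 2 · ((z_{α/2} + z_β) / d)²

z_{α/2} = 2.241 (for α = 0.025, two-sided)
z_β = 1.282 (for power = 0.9)
d = 0.44

n = 2 · ((2.241 + 1.282) / 0.44)²
n = 2 · (8.007)²
n ≈ 128.22
Round up to the next whole number: n = 129 per group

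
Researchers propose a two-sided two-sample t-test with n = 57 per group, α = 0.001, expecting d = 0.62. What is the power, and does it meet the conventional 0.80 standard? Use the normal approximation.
Power ≈ 0.51; the study is underpowered (power < 0.80)

Power calculation (two-sample t-test, normal approximation):
z_β = d · √(n/2) - z_{α/2}
z_β = 0.62 · √(57/2) - 3.291
z_β = 0.62 · 5.339 - 3.291
z_β = 0.019

Power = Φ(z_β) = Φ(0.019) ≈ 0.508

Effect size d = 0.62 is medium by Cohen's convention (0.2/0.5/0.8).

Threshold: power ≥ 0.80 is conventionally adequate.
Power ≈ 0.51 → the study is underpowered (power < 0.80).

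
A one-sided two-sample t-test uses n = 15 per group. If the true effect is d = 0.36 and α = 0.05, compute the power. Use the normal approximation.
Power ≈ 0.25

Power calculation (two-sample t-test, normal approximation):
z_β = d · √(n/2) - z_α
z_β = 0.36 · √(15/2) - 1.645
z_β = 0.36 · 2.739 - 1.645
z_β = -0.659

Power = Φ(z_β) = Φ(-0.659) ≈ 0.255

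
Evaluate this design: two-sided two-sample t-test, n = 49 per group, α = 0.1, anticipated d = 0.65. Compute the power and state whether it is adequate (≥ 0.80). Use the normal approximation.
Power ≈ 0.94; the study is adequately powered (power ≥ 0.80)

Power calculation (two-sample t-test, normal approximation):
z_β = d · √(n/2) - z_{α/2}
z_β = 0.65 · √(49/2) - 1.645
z_β = 0.65 · 4.950 - 1.645
z_β = 1.572

Power = Φ(z_β) = Φ(1.572) ≈ 0.942

Effect size d = 0.65 is medium by Cohen's convention (0.2/0.5/0.8).

Threshold: power ≥ 0.80 is conventionally adequate.
Power ≈ 0.94 → the study is adequately powered (power ≥ 0.80).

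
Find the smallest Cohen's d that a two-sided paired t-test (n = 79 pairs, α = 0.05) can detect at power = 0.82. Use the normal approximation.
d ≈ 0.32

Minimum detectable effect (paired t-test, normal approximation):
d = (z_{α/2} + z_β) / √n
d = (1.960 + 0.915) / √79
d = 2.875 / 8.888
d ≈ 0.32

By Cohen's convention (0.2 small / 0.5 medium / 0.8 large): small effect.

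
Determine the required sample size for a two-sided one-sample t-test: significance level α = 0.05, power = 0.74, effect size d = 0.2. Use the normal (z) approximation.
n = 170

Sample size formula (one-sample t-test, normal approximation):
n = ((z_{α/2} + z_β) / d)²

z_{α/2} = 1.960 (for α = 0.05, two-sided)
z_β = 0.643 (for power = 0.74)
d = 0.2

n = ((1.960 + 0.643) / 0.2)²
n = (13.015)²
n ≈ 169.39
Round up to the next whole number: n = 170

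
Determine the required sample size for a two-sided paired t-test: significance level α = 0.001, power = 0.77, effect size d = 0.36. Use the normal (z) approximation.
n = 126 pairs

Sample size formula (paired t-test, normal approximation):
n = ((z_{α/2} + z_β) / d)²

z_{α/2} = 3.291 (for α = 0.001, two-sided)
z_β = 0.739 (for power = 0.77)
d = 0.36

n = ((3.291 + 0.739) / 0.36)²
n = (11.194)²
n ≈ 125.31
Round up to the next whole number: n = 126 pairs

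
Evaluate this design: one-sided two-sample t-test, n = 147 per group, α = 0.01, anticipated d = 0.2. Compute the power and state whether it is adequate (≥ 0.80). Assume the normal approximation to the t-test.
Power ≈ 0.27; the study is underpowered (power < 0.80)

Power calculation (two-sample t-test, normal approximation):
z_β = d · √(n/2) - z_α
z_β = 0.2 · √(147/2) - 2.326
z_β = 0.2 · 8.573 - 2.326
z_β = -0.612

Power = Φ(z_β) = Φ(-0.612) ≈ 0.270

Effect size d = 0.2 is small by Cohen's convention (0.2/0.5/0.8).

Threshold: power ≥ 0.80 is conventionally adequate.
Power ≈ 0.27 → the study is underpowered (power < 0.80).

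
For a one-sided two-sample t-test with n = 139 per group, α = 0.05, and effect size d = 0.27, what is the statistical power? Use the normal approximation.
Power ≈ 0.73

Power calculation (two-sample t-test, normal approximation):
z_β = d · √(n/2) - z_α
z_β = 0.27 · √(139/2) - 1.645
z_β = 0.27 · 8.337 - 1.645
z_β = 0.606

Power = Φ(z_β) = Φ(0.606) ≈ 0.728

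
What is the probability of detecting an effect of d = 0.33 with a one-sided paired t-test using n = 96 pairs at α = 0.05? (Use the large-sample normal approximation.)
Power ≈ 0.94

Power calculation (paired t-test, normal approximation):
z_β = d · √n - z_α
z_β = 0.33 · √96 - 1.645
z_β = 0.33 · 9.798 - 1.645
z_β = 1.588

Power = Φ(z_β) = Φ(1.588) ≈ 0.944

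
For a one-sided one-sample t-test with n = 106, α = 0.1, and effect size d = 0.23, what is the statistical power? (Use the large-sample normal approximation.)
Power ≈ 0.86

Power calculation (one-sample t-test, normal approximation):
z_β = d · √n - z_α
z_β = 0.23 · √106 - 1.282
z_β = 0.23 · 10.296 - 1.282
z_β = 1.086

Power = Φ(z_β) = Φ(1.086) ≈ 0.861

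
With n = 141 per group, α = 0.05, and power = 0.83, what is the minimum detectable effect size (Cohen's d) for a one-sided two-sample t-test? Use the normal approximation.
d ≈ 0.31

Minimum detectable effect (two-sample t-test, normal approximation):
d = (z_α + z_β) / √(n/2)
d = (1.645 + 0.954) / √(141/2)
d = 2.599 / 8.396
d ≈ 0.31

By Cohen's convention (0.2 small / 0.5 medium / 0.8 large): small effect.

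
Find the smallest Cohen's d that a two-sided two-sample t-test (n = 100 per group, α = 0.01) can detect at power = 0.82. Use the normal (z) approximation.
d ≈ 0.49

Minimum detectable effect (two-sample t-test, normal approximation):
d = (z_{α/2} + z_β) / √(n/2)
d = (2.576 + 0.915) / √(100/2)
d = 3.491 / 7.071
d ≈ 0.49

By Cohen's convention (0.2 small / 0.5 medium / 0.8 large): small effect.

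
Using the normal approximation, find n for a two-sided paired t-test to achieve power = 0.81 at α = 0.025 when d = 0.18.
n = 301 pairs

Sample size formula (paired t-test, normal approximation):
n = ((z_{α/2} + z_β) / d)²

z_{α/2} = 2.241 (for α = 0.025, two-sided)
z_β = 0.878 (for power = 0.81)
d = 0.18

n = ((2.241 + 0.878) / 0.18)²
n = (17.328)²
n ≈ 300.26
Round up to the next whole number: n = 301 pairs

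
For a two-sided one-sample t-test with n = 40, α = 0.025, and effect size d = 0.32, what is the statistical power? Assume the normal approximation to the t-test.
Power ≈ 0.41

Power calculation (one-sample t-test, normal approximation):
z_β = d · √n - z_{α/2}
z_β = 0.32 · √40 - 2.241
z_β = 0.32 · 6.325 - 2.241
z_β = -0.218

Power = Φ(z_β) = Φ(-0.218) ≈ 0.414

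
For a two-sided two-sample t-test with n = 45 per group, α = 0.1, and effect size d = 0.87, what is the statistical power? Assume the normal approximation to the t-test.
Power ≈ 0.99

Power calculation (two-sample t-test, normal approximation):
z_β = d · √(n/2) - z_{α/2}
z_β = 0.87 · √(45/2) - 1.645
z_β = 0.87 · 4.743 - 1.645
z_β = 2.482

Power = Φ(z_β) = Φ(2.482) ≈ 0.993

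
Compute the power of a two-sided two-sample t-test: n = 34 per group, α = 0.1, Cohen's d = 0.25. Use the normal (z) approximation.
Power ≈ 0.27

Power calculation (two-sample t-test, normal approximation):
z_β = d · √(n/2) - z_{α/2}
z_β = 0.25 · √(34/2) - 1.645
z_β = 0.25 · 4.123 - 1.645
z_β = -0.614

Power = Φ(z_β) = Φ(-0.614) ≈ 0.270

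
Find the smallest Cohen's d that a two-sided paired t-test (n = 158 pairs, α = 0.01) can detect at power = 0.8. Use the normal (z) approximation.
d ≈ 0.27

Minimum detectable effect (paired t-test, normal approximation):
d = (z_{α/2} + z_β) / √n
d = (2.576 + 0.842) / √158
d = 3.417 / 12.570
d ≈ 0.27

By Cohen's convention (0.2 small / 0.5 medium / 0.8 large): small effect.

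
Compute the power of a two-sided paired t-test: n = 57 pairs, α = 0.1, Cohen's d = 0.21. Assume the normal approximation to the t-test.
Power ≈ 0.48

Power calculation (paired t-test, normal approximation):
z_β = d · √n - z_{α/2}
z_β = 0.21 · √57 - 1.645
z_β = 0.21 · 7.550 - 1.645
z_β = -0.059

Power = Φ(z_β) = Φ(-0.059) ≈ 0.476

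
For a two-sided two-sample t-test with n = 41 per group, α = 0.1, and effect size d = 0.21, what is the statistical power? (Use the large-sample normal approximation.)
Power ≈ 0.24

Power calculation (two-sample t-test, normal approximation):
z_β = d · √(n/2) - z_{α/2}
z_β = 0.21 · √(41/2) - 1.645
z_β = 0.21 · 4.528 - 1.645
z_β = -0.694

Power = Φ(z_β) = Φ(-0.694) ≈ 0.244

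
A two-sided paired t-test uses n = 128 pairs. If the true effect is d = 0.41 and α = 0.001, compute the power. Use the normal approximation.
Power ≈ 0.91

Power calculation (paired t-test, normal approximation):
z_β = d · √n - z_{α/2}
z_β = 0.41 · √128 - 3.291
z_β = 0.41 · 11.314 - 3.291
z_β = 1.348

Power = Φ(z_β) = Φ(1.348) ≈ 0.911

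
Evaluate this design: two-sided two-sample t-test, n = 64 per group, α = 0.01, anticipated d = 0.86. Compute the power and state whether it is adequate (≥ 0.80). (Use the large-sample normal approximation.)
Power ≈ 0.99; the study is adequately powered (power ≥ 0.80)

Power calculation (two-sample t-test, normal approximation):
z_β = d · √(n/2) - z_{α/2}
z_β = 0.86 · √(64/2) - 2.576
z_β = 0.86 · 5.657 - 2.576
z_β = 2.289

Power = Φ(z_β) = Φ(2.289) ≈ 0.989

Effect size d = 0.86 is large by Cohen's convention (0.2/0.5/0.8).

Threshold: power ≥ 0.80 is conventionally adequate.
Power ≈ 0.99 → the study is adequately powered (power ≥ 0.80).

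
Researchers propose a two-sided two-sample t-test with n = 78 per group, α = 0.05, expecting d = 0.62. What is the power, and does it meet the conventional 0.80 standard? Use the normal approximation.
Power ≈ 0.97; the study is adequately powered (power ≥ 0.80)

Power calculation (two-sample t-test, normal approximation):
z_β = d · √(n/2) - z_{α/2}
z_β = 0.62 · √(78/2) - 1.960
z_β = 0.62 · 6.245 - 1.960
z_β = 1.912

Power = Φ(z_β) = Φ(1.912) ≈ 0.972

Effect size d = 0.62 is medium by Cohen's convention (0.2/0.5/0.8).

Threshold: power ≥ 0.80 is conventionally adequate.
Power ≈ 0.97 → the study is adequately powered (power ≥ 0.80).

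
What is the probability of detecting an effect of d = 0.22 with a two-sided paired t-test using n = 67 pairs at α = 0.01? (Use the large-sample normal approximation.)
Power ≈ 0.22

Power calculation (paired t-test, normal approximation):
z_β = d · √n - z_{α/2}
z_β = 0.22 · √67 - 2.576
z_β = 0.22 · 8.185 - 2.576
z_β = -0.775

Power = Φ(z_β) = Φ(-0.775) ≈ 0.219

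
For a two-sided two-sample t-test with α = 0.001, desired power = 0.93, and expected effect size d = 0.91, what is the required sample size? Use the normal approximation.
n = 55 per group

Sample size formula (two-sample t-test, normal approximation):
n = 2 · ((z_{α/2} + z_β) / d)²

z_{α/2} = 3.291 (for α = 0.001, two-sided)
z_β = 1.476 (for power = 0.93)
d = 0.91

n = 2 · ((3.291 + 1.476) / 0.91)²
n = 2 · (5.238)²
n ≈ 54.87
Round up to the next whole number: n = 55 per group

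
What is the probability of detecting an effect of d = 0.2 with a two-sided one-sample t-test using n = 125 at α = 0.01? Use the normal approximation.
Power ≈ 0.37

Power calculation (one-sample t-test, normal approximation):
z_β = d · √n - z_{α/2}
z_β = 0.2 · √125 - 2.576
z_β = 0.2 · 11.180 - 2.576
z_β = -0.340

Power = Φ(z_β) = Φ(-0.340) ≈ 0.367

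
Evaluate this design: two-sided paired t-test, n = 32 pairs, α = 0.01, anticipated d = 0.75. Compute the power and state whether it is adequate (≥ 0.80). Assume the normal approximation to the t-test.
Power ≈ 0.95; the study is adequately powered (power ≥ 0.80)

Power calculation (paired t-test, normal approximation):
z_β = d · √n - z_{α/2}
z_β = 0.75 · √32 - 2.576
z_β = 0.75 · 5.657 - 2.576
z_β = 1.667

Power = Φ(z_β) = Φ(1.667) ≈ 0.952

Effect size d = 0.75 is medium by Cohen's convention (0.2/0.5/0.8).

Threshold: power ≥ 0.80 is conventionally adequate.
Power ≈ 0.95 → the study is adequately powered (power ≥ 0.80).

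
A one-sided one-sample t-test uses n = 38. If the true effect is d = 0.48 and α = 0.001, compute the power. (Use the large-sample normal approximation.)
Power ≈ 0.45

Power calculation (one-sample t-test, normal approximation):
z_β = d · √n - z_α
z_β = 0.48 · √38 - 3.090
z_β = 0.48 · 6.164 - 3.090
z_β = -0.131

Power = Φ(z_β) = Φ(-0.131) ≈ 0.448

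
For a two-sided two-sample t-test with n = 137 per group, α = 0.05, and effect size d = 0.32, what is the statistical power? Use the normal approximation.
Power ≈ 0.75

Power calculation (two-sample t-test, normal approximation):
z_β = d · √(n/2) - z_{α/2}
z_β = 0.32 · √(137/2) - 1.960
z_β = 0.32 · 8.276 - 1.960
z_β = 0.689

Power = Φ(z_β) = Φ(0.689) ≈ 0.754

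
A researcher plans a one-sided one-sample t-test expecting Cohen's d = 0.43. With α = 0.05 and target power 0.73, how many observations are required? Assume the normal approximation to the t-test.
n = 28

Sample size formula (one-sample t-test, normal approximation):
n = ((z_α + z_β) / d)²

z_α = 1.645 (for α = 0.05, one-sided)
z_β = 0.613 (for power = 0.73)
d = 0.43

n = ((1.645 + 0.613) / 0.43)²
n = (5.251)²
n ≈ 27.57
Round up to the next whole number: n = 28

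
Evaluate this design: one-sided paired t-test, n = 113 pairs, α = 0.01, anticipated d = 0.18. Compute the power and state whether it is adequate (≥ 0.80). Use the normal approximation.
Power ≈ 0.34; the study is underpowered (power < 0.80)

Power calculation (paired t-test, normal approximation):
z_β = d · √n - z_α
z_β = 0.18 · √113 - 2.326
z_β = 0.18 · 10.630 - 2.326
z_β = -0.413

Power = Φ(z_β) = Φ(-0.413) ≈ 0.340

Effect size d = 0.18 is very small by Cohen's convention (0.2/0.5/0.8).

Threshold: power ≥ 0.80 is conventionally adequate.
Power ≈ 0.34 → the study is underpowered (power < 0.80).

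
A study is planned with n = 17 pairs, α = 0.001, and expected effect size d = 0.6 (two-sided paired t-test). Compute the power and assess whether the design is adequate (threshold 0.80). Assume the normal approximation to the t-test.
Power ≈ 0.21; the study is underpowered (power < 0.80)

Power calculation (paired t-test, normal approximation):
z_β = d · √n - z_{α/2}
z_β = 0.6 · √17 - 3.291
z_β = 0.6 · 4.123 - 3.291
z_β = -0.817

Power = Φ(z_β) = Φ(-0.817) ≈ 0.207

Effect size d = 0.6 is medium by Cohen's convention (0.2/0.5/0.8).

Threshold: power ≥ 0.80 is conventionally adequate.
Power ≈ 0.21 → the study is underpowered (power < 0.80).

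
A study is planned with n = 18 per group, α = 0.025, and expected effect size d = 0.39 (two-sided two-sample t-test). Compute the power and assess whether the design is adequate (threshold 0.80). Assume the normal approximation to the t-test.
Power ≈ 0.14; the study is underpowered (power < 0.80)

Power calculation (two-sample t-test, normal approximation):
z_β = d · √(n/2) - z_{α/2}
z_β = 0.39 · √(18/2) - 2.241
z_β = 0.39 · 3.000 - 2.241
z_β = -1.071

Power = Φ(z_β) = Φ(-1.071) ≈ 0.142

Effect size d = 0.39 is small by Cohen's convention (0.2/0.5/0.8).

Threshold: power ≥ 0.80 is conventionally adequate.
Power ≈ 0.14 → the study is underpowered (power < 0.80).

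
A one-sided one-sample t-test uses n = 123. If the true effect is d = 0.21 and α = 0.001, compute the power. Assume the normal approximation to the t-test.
Power ≈ 0.22

Power calculation (one-sample t-test, normal approximation):
z_β = d · √n - z_α
z_β = 0.21 · √123 - 3.090
z_β = 0.21 · 11.091 - 3.090
z_β = -0.761

Power = Φ(z_β) = Φ(-0.761) ≈ 0.223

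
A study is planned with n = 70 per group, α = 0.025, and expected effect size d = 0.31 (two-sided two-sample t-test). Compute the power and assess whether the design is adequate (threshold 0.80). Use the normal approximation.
Power ≈ 0.34; the study is underpowered (power < 0.80)

Power calculation (two-sample t-test, normal approximation):
z_β = d · √(n/2) - z_{α/2}
z_β = 0.31 · √(70/2) - 2.241
z_β = 0.31 · 5.916 - 2.241
z_β = -0.407

Power = Φ(z_β) = Φ(-0.407) ≈ 0.342

Effect size d = 0.31 is small by Cohen's convention (0.2/0.5/0.8).

Threshold: power ≥ 0.80 is conventionally adequate.
Power ≈ 0.34 → the study is underpowered (power < 0.80).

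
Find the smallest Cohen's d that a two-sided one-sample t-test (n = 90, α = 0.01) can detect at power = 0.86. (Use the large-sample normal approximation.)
d ≈ 0.39

Minimum detectable effect (one-sample t-test, normal approximation):
d = (z_{α/2} + z_β) / √n
d = (2.576 + 1.080) / √90
d = 3.656 / 9.487
d ≈ 0.39

By Cohen's convention (0.2 small / 0.5 medium / 0.8 large): small effect.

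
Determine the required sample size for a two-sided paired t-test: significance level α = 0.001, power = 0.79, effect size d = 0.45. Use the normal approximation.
n = 83 pairs

Sample size formula (paired t-test, normal approximation):
n = ((z_{α/2} + z_β) / d)²

z_{α/2} = 3.291 (for α = 0.001, two-sided)
z_β = 0.806 (for power = 0.79)
d = 0.45

n = ((3.291 + 0.806) / 0.45)²
n = (9.104)²
n ≈ 82.88
Round up to the next whole number: n = 83 pairs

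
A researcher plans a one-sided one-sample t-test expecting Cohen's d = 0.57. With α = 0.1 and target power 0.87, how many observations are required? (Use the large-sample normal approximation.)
n = 18

Sample size formula (one-sample t-test, normal approximation):
n = ((z_α + z_β) / d)²

z_α = 1.282 (for α = 0.1, one-sided)
z_β = 1.126 (for power = 0.87)
d = 0.57

n = ((1.282 + 1.126) / 0.57)²
n = (4.225)²
n ≈ 17.85
Round up to the next whole number: n = 18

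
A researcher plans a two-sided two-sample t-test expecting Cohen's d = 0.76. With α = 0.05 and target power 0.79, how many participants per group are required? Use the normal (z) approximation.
n = 27 per group

Sample size formula (two-sample t-test, normal approximation):
n = 2 · ((z_{α/2} + z_β) / d)²

z_{α/2} = 1.960 (for α = 0.05, two-sided)
z_β = 0.806 (for power = 0.79)
d = 0.76

n = 2 · ((1.960 + 0.806) / 0.76)²
n = 2 · (3.639)²
n ≈ 26.48
Round up to the next whole number: n = 27 per group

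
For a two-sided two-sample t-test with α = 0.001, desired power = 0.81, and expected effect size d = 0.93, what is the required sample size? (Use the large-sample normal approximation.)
n = 41 per group

Sample size formula (two-sample t-test, normal approximation):
n = 2 · ((z_{α/2} + z_β) / d)²

z_{α/2} = 3.291 (for α = 0.001, two-sided)
z_β = 0.878 (for power = 0.81)
d = 0.93

n = 2 · ((3.291 + 0.878) / 0.93)²
n = 2 · (4.483)²
n ≈ 40.19
Round up to the next whole number: n = 41 per group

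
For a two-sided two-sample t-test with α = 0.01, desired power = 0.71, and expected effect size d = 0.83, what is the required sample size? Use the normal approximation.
n = 29 per group

Sample size formula (two-sample t-test, normal approximation):
n = 2 · ((z_{α/2} + z_β) / d)²

z_{α/2} = 2.576 (for α = 0.01, two-sided)
z_β = 0.553 (for power = 0.71)
d = 0.83

n = 2 · ((2.576 + 0.553) / 0.83)²
n = 2 · (3.770)²
n ≈ 28.43
Round up to the next whole number: n = 29 per group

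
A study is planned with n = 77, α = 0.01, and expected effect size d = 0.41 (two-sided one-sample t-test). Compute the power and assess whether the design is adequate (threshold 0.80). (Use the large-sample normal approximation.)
Power ≈ 0.85; the study is adequately powered (power ≥ 0.80)

Power calculation (one-sample t-test, normal approximation):
z_β = d · √n - z_{α/2}
z_β = 0.41 · √77 - 2.576
z_β = 0.41 · 8.775 - 2.576
z_β = 1.022

Power = Φ(z_β) = Φ(1.022) ≈ 0.847

Effect size d = 0.41 is small by Cohen's convention (0.2/0.5/0.8).

Threshold: power ≥ 0.80 is conventionally adequate.
Power ≈ 0.85 → the study is adequately powered (power ≥ 0.80).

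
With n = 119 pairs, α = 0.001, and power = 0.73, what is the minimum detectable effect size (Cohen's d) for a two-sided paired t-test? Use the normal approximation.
d ≈ 0.36

Minimum detectable effect (paired t-test, normal approximation):
d = (z_{α/2} + z_β) / √n
d = (3.291 + 0.613) / √119
d = 3.903 / 10.909
d ≈ 0.36

By Cohen's convention (0.2 small / 0.5 medium / 0.8 large): small effect.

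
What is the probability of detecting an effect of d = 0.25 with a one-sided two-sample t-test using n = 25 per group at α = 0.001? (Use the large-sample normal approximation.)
Power ≈ 0.01

Power calculation (two-sample t-test, normal approximation):
z_β = d · √(n/2) - z_α
z_β = 0.25 · √(25/2) - 3.090
z_β = 0.25 · 3.536 - 3.090
z_β = -2.206

Power = Φ(z_β) = Φ(-2.206) ≈ 0.014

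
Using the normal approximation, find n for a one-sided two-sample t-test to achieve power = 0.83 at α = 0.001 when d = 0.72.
n = 64 per group

Sample size formula (two-sample t-test, normal approximation):
n = 2 · ((z_α + z_β) / d)²

z_α = 3.090 (for α = 0.001, one-sided)
z_β = 0.954 (for power = 0.83)
d = 0.72

n = 2 · ((3.090 + 0.954) / 0.72)²
n = 2 · (5.617)²
n ≈ 63.10
Round up to the next whole number: n = 64 per group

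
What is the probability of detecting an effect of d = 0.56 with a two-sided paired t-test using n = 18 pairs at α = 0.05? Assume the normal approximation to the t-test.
Power ≈ 0.66

Power calculation (paired t-test, normal approximation):
z_β = d · √n - z_{α/2}
z_β = 0.56 · √18 - 1.960
z_β = 0.56 · 4.243 - 1.960
z_β = 0.416

Power = Φ(z_β) = Φ(0.416) ≈ 0.661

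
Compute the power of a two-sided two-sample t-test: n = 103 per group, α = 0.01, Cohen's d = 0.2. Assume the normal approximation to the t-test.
Power ≈ 0.13

Power calculation (two-sample t-test, normal approximation):
z_β = d · √(n/2) - z_{α/2}
z_β = 0.2 · √(103/2) - 2.576
z_β = 0.2 · 7.176 - 2.576
z_β = -1.141

Power = Φ(z_β) = Φ(-1.141) ≈ 0.127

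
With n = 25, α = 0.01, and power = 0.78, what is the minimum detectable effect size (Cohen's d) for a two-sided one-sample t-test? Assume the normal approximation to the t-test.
d ≈ 0.67

Minimum detectable effect (one-sample t-test, normal approximation):
d = (z_{α/2} + z_β) / √n
d = (2.576 + 0.772) / √25
d = 3.348 / 5.000
d ≈ 0.67

By Cohen's convention (0.2 small / 0.5 medium / 0.8 large): medium effect.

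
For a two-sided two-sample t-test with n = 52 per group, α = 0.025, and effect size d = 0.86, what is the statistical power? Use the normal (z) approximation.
Power ≈ 0.98

Power calculation (two-sample t-test, normal approximation):
z_β = d · √(n/2) - z_{α/2}
z_β = 0.86 · √(52/2) - 2.241
z_β = 0.86 · 5.099 - 2.241
z_β = 2.144

Power = Φ(z_β) = Φ(2.144) ≈ 0.984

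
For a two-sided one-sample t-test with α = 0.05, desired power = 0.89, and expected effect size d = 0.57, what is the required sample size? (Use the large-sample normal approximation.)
n = 32

Sample size formula (one-sample t-test, normal approximation):
n = ((z_{α/2} + z_β) / d)²

z_{α/2} = 1.960 (for α = 0.05, two-sided)
z_β = 1.227 (for power = 0.89)
d = 0.57

n = ((1.960 + 1.227) / 0.57)²
n = (5.591)²
n ≈ 31.26
Round up to the next whole number: n = 32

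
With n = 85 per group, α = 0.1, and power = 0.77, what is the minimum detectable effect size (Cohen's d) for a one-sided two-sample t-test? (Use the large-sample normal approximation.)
d ≈ 0.31

Minimum detectable effect (two-sample t-test, normal approximation):
d = (z_α + z_β) / √(n/2)
d = (1.282 + 0.739) / √(85/2)
d = 2.020 / 6.519
d ≈ 0.31

By Cohen's convention (0.2 small / 0.5 medium / 0.8 large): small effect.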